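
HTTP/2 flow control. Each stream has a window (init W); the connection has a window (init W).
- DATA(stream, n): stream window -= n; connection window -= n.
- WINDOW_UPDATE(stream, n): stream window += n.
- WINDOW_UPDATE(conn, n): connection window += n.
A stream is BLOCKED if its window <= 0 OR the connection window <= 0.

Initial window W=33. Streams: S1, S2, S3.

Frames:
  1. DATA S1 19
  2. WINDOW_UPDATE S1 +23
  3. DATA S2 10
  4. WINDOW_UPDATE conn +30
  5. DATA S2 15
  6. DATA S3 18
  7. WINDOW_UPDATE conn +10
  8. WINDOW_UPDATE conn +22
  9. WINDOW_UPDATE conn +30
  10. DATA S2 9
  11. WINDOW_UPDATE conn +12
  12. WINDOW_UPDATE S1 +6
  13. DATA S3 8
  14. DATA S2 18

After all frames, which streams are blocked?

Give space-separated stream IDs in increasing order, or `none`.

Answer: S2

Derivation:
Op 1: conn=14 S1=14 S2=33 S3=33 blocked=[]
Op 2: conn=14 S1=37 S2=33 S3=33 blocked=[]
Op 3: conn=4 S1=37 S2=23 S3=33 blocked=[]
Op 4: conn=34 S1=37 S2=23 S3=33 blocked=[]
Op 5: conn=19 S1=37 S2=8 S3=33 blocked=[]
Op 6: conn=1 S1=37 S2=8 S3=15 blocked=[]
Op 7: conn=11 S1=37 S2=8 S3=15 blocked=[]
Op 8: conn=33 S1=37 S2=8 S3=15 blocked=[]
Op 9: conn=63 S1=37 S2=8 S3=15 blocked=[]
Op 10: conn=54 S1=37 S2=-1 S3=15 blocked=[2]
Op 11: conn=66 S1=37 S2=-1 S3=15 blocked=[2]
Op 12: conn=66 S1=43 S2=-1 S3=15 blocked=[2]
Op 13: conn=58 S1=43 S2=-1 S3=7 blocked=[2]
Op 14: conn=40 S1=43 S2=-19 S3=7 blocked=[2]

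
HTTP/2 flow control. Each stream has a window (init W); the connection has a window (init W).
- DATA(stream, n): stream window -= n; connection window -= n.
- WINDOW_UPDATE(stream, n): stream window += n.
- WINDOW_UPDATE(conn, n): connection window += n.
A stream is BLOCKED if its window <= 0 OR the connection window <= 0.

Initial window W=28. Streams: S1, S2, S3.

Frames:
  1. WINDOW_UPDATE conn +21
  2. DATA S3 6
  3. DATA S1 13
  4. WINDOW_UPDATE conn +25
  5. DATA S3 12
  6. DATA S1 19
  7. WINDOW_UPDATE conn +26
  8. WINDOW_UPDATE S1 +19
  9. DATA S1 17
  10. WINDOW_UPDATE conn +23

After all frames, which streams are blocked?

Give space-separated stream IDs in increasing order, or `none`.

Op 1: conn=49 S1=28 S2=28 S3=28 blocked=[]
Op 2: conn=43 S1=28 S2=28 S3=22 blocked=[]
Op 3: conn=30 S1=15 S2=28 S3=22 blocked=[]
Op 4: conn=55 S1=15 S2=28 S3=22 blocked=[]
Op 5: conn=43 S1=15 S2=28 S3=10 blocked=[]
Op 6: conn=24 S1=-4 S2=28 S3=10 blocked=[1]
Op 7: conn=50 S1=-4 S2=28 S3=10 blocked=[1]
Op 8: conn=50 S1=15 S2=28 S3=10 blocked=[]
Op 9: conn=33 S1=-2 S2=28 S3=10 blocked=[1]
Op 10: conn=56 S1=-2 S2=28 S3=10 blocked=[1]

Answer: S1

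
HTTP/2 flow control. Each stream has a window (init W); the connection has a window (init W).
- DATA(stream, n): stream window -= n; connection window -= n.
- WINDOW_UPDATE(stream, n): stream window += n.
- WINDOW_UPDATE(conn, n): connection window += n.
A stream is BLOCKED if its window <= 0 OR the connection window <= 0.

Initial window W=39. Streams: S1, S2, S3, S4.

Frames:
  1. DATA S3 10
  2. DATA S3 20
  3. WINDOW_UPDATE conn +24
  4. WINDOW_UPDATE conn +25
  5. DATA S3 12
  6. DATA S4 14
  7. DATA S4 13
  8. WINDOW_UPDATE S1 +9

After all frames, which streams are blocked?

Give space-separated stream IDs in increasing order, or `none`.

Op 1: conn=29 S1=39 S2=39 S3=29 S4=39 blocked=[]
Op 2: conn=9 S1=39 S2=39 S3=9 S4=39 blocked=[]
Op 3: conn=33 S1=39 S2=39 S3=9 S4=39 blocked=[]
Op 4: conn=58 S1=39 S2=39 S3=9 S4=39 blocked=[]
Op 5: conn=46 S1=39 S2=39 S3=-3 S4=39 blocked=[3]
Op 6: conn=32 S1=39 S2=39 S3=-3 S4=25 blocked=[3]
Op 7: conn=19 S1=39 S2=39 S3=-3 S4=12 blocked=[3]
Op 8: conn=19 S1=48 S2=39 S3=-3 S4=12 blocked=[3]

Answer: S3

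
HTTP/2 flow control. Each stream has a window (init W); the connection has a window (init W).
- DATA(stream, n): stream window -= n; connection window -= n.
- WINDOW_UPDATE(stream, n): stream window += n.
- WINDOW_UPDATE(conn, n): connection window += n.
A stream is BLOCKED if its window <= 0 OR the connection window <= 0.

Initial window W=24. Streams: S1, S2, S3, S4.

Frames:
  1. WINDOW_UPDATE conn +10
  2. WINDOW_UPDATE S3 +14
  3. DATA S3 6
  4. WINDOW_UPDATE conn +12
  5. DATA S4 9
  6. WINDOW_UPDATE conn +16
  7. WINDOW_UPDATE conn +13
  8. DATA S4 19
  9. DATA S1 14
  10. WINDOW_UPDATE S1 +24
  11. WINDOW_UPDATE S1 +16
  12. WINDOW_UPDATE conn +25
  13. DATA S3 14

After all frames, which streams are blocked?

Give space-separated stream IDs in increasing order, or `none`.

Op 1: conn=34 S1=24 S2=24 S3=24 S4=24 blocked=[]
Op 2: conn=34 S1=24 S2=24 S3=38 S4=24 blocked=[]
Op 3: conn=28 S1=24 S2=24 S3=32 S4=24 blocked=[]
Op 4: conn=40 S1=24 S2=24 S3=32 S4=24 blocked=[]
Op 5: conn=31 S1=24 S2=24 S3=32 S4=15 blocked=[]
Op 6: conn=47 S1=24 S2=24 S3=32 S4=15 blocked=[]
Op 7: conn=60 S1=24 S2=24 S3=32 S4=15 blocked=[]
Op 8: conn=41 S1=24 S2=24 S3=32 S4=-4 blocked=[4]
Op 9: conn=27 S1=10 S2=24 S3=32 S4=-4 blocked=[4]
Op 10: conn=27 S1=34 S2=24 S3=32 S4=-4 blocked=[4]
Op 11: conn=27 S1=50 S2=24 S3=32 S4=-4 blocked=[4]
Op 12: conn=52 S1=50 S2=24 S3=32 S4=-4 blocked=[4]
Op 13: conn=38 S1=50 S2=24 S3=18 S4=-4 blocked=[4]

Answer: S4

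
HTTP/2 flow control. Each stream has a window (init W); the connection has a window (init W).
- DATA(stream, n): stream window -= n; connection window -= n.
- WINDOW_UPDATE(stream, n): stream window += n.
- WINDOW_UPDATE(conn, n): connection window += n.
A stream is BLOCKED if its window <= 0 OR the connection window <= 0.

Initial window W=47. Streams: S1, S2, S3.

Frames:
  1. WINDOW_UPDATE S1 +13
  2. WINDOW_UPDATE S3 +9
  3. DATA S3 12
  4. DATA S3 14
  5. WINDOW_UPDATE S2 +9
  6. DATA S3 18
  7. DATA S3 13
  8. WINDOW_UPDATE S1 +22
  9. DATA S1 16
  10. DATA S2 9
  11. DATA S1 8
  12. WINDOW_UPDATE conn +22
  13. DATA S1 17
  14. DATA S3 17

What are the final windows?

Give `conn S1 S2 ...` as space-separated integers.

Op 1: conn=47 S1=60 S2=47 S3=47 blocked=[]
Op 2: conn=47 S1=60 S2=47 S3=56 blocked=[]
Op 3: conn=35 S1=60 S2=47 S3=44 blocked=[]
Op 4: conn=21 S1=60 S2=47 S3=30 blocked=[]
Op 5: conn=21 S1=60 S2=56 S3=30 blocked=[]
Op 6: conn=3 S1=60 S2=56 S3=12 blocked=[]
Op 7: conn=-10 S1=60 S2=56 S3=-1 blocked=[1, 2, 3]
Op 8: conn=-10 S1=82 S2=56 S3=-1 blocked=[1, 2, 3]
Op 9: conn=-26 S1=66 S2=56 S3=-1 blocked=[1, 2, 3]
Op 10: conn=-35 S1=66 S2=47 S3=-1 blocked=[1, 2, 3]
Op 11: conn=-43 S1=58 S2=47 S3=-1 blocked=[1, 2, 3]
Op 12: conn=-21 S1=58 S2=47 S3=-1 blocked=[1, 2, 3]
Op 13: conn=-38 S1=41 S2=47 S3=-1 blocked=[1, 2, 3]
Op 14: conn=-55 S1=41 S2=47 S3=-18 blocked=[1, 2, 3]

Answer: -55 41 47 -18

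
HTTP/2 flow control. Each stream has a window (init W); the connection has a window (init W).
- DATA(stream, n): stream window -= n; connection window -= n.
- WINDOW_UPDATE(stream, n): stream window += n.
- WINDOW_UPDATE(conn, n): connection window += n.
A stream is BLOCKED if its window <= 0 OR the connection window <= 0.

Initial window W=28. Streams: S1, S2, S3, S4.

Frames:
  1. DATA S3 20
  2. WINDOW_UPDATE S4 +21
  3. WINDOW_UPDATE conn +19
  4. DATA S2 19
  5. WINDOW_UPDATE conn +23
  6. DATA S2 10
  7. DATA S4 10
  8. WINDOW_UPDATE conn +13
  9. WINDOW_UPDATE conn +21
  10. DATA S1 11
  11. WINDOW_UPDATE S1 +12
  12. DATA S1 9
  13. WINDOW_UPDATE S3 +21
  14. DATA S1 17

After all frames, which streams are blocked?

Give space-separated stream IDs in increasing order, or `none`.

Op 1: conn=8 S1=28 S2=28 S3=8 S4=28 blocked=[]
Op 2: conn=8 S1=28 S2=28 S3=8 S4=49 blocked=[]
Op 3: conn=27 S1=28 S2=28 S3=8 S4=49 blocked=[]
Op 4: conn=8 S1=28 S2=9 S3=8 S4=49 blocked=[]
Op 5: conn=31 S1=28 S2=9 S3=8 S4=49 blocked=[]
Op 6: conn=21 S1=28 S2=-1 S3=8 S4=49 blocked=[2]
Op 7: conn=11 S1=28 S2=-1 S3=8 S4=39 blocked=[2]
Op 8: conn=24 S1=28 S2=-1 S3=8 S4=39 blocked=[2]
Op 9: conn=45 S1=28 S2=-1 S3=8 S4=39 blocked=[2]
Op 10: conn=34 S1=17 S2=-1 S3=8 S4=39 blocked=[2]
Op 11: conn=34 S1=29 S2=-1 S3=8 S4=39 blocked=[2]
Op 12: conn=25 S1=20 S2=-1 S3=8 S4=39 blocked=[2]
Op 13: conn=25 S1=20 S2=-1 S3=29 S4=39 blocked=[2]
Op 14: conn=8 S1=3 S2=-1 S3=29 S4=39 blocked=[2]

Answer: S2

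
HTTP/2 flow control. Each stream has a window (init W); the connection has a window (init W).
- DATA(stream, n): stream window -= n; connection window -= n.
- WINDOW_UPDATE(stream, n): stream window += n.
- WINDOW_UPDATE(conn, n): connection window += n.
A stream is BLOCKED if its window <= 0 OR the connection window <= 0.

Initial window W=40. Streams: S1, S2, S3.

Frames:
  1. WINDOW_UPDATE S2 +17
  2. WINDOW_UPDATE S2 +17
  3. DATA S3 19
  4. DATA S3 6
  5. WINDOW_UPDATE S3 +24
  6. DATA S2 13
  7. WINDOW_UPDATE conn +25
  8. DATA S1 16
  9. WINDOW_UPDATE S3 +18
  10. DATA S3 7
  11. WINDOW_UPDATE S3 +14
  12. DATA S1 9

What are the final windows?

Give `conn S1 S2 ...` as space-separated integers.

Op 1: conn=40 S1=40 S2=57 S3=40 blocked=[]
Op 2: conn=40 S1=40 S2=74 S3=40 blocked=[]
Op 3: conn=21 S1=40 S2=74 S3=21 blocked=[]
Op 4: conn=15 S1=40 S2=74 S3=15 blocked=[]
Op 5: conn=15 S1=40 S2=74 S3=39 blocked=[]
Op 6: conn=2 S1=40 S2=61 S3=39 blocked=[]
Op 7: conn=27 S1=40 S2=61 S3=39 blocked=[]
Op 8: conn=11 S1=24 S2=61 S3=39 blocked=[]
Op 9: conn=11 S1=24 S2=61 S3=57 blocked=[]
Op 10: conn=4 S1=24 S2=61 S3=50 blocked=[]
Op 11: conn=4 S1=24 S2=61 S3=64 blocked=[]
Op 12: conn=-5 S1=15 S2=61 S3=64 blocked=[1, 2, 3]

Answer: -5 15 61 64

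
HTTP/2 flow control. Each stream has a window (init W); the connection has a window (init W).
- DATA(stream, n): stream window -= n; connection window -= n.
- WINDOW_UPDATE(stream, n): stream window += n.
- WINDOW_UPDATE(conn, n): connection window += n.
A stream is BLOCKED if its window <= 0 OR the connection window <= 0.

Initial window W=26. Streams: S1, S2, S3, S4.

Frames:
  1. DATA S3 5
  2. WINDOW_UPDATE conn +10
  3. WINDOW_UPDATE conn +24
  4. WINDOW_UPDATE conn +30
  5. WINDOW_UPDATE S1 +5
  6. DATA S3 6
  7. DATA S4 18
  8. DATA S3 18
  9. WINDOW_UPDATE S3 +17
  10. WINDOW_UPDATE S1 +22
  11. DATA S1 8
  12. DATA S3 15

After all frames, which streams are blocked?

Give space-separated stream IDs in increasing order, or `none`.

Op 1: conn=21 S1=26 S2=26 S3=21 S4=26 blocked=[]
Op 2: conn=31 S1=26 S2=26 S3=21 S4=26 blocked=[]
Op 3: conn=55 S1=26 S2=26 S3=21 S4=26 blocked=[]
Op 4: conn=85 S1=26 S2=26 S3=21 S4=26 blocked=[]
Op 5: conn=85 S1=31 S2=26 S3=21 S4=26 blocked=[]
Op 6: conn=79 S1=31 S2=26 S3=15 S4=26 blocked=[]
Op 7: conn=61 S1=31 S2=26 S3=15 S4=8 blocked=[]
Op 8: conn=43 S1=31 S2=26 S3=-3 S4=8 blocked=[3]
Op 9: conn=43 S1=31 S2=26 S3=14 S4=8 blocked=[]
Op 10: conn=43 S1=53 S2=26 S3=14 S4=8 blocked=[]
Op 11: conn=35 S1=45 S2=26 S3=14 S4=8 blocked=[]
Op 12: conn=20 S1=45 S2=26 S3=-1 S4=8 blocked=[3]

Answer: S3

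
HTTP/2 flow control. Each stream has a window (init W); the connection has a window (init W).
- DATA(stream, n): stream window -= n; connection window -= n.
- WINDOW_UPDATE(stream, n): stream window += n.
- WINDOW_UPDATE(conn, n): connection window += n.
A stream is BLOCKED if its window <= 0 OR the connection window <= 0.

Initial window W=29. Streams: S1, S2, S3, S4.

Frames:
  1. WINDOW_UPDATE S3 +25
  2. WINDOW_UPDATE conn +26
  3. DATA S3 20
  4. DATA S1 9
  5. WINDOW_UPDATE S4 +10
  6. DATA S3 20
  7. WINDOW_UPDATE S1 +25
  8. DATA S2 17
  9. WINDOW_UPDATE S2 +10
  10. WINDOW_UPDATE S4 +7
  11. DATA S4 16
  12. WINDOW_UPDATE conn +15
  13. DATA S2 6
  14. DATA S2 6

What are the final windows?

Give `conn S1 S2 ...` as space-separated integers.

Answer: -24 45 10 14 30

Derivation:
Op 1: conn=29 S1=29 S2=29 S3=54 S4=29 blocked=[]
Op 2: conn=55 S1=29 S2=29 S3=54 S4=29 blocked=[]
Op 3: conn=35 S1=29 S2=29 S3=34 S4=29 blocked=[]
Op 4: conn=26 S1=20 S2=29 S3=34 S4=29 blocked=[]
Op 5: conn=26 S1=20 S2=29 S3=34 S4=39 blocked=[]
Op 6: conn=6 S1=20 S2=29 S3=14 S4=39 blocked=[]
Op 7: conn=6 S1=45 S2=29 S3=14 S4=39 blocked=[]
Op 8: conn=-11 S1=45 S2=12 S3=14 S4=39 blocked=[1, 2, 3, 4]
Op 9: conn=-11 S1=45 S2=22 S3=14 S4=39 blocked=[1, 2, 3, 4]
Op 10: conn=-11 S1=45 S2=22 S3=14 S4=46 blocked=[1, 2, 3, 4]
Op 11: conn=-27 S1=45 S2=22 S3=14 S4=30 blocked=[1, 2, 3, 4]
Op 12: conn=-12 S1=45 S2=22 S3=14 S4=30 blocked=[1, 2, 3, 4]
Op 13: conn=-18 S1=45 S2=16 S3=14 S4=30 blocked=[1, 2, 3, 4]
Op 14: conn=-24 S1=45 S2=10 S3=14 S4=30 blocked=[1, 2, 3, 4]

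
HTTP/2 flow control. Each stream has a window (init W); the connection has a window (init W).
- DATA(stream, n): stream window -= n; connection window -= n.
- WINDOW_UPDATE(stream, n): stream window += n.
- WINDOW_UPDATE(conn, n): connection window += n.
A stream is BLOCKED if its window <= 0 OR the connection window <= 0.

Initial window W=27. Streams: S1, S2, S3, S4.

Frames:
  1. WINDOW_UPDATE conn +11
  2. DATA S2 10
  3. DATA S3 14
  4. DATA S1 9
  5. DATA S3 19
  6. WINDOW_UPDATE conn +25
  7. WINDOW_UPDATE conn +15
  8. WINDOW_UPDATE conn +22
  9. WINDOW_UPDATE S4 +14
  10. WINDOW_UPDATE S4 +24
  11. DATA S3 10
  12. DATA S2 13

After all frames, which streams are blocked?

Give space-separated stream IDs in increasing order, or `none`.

Answer: S3

Derivation:
Op 1: conn=38 S1=27 S2=27 S3=27 S4=27 blocked=[]
Op 2: conn=28 S1=27 S2=17 S3=27 S4=27 blocked=[]
Op 3: conn=14 S1=27 S2=17 S3=13 S4=27 blocked=[]
Op 4: conn=5 S1=18 S2=17 S3=13 S4=27 blocked=[]
Op 5: conn=-14 S1=18 S2=17 S3=-6 S4=27 blocked=[1, 2, 3, 4]
Op 6: conn=11 S1=18 S2=17 S3=-6 S4=27 blocked=[3]
Op 7: conn=26 S1=18 S2=17 S3=-6 S4=27 blocked=[3]
Op 8: conn=48 S1=18 S2=17 S3=-6 S4=27 blocked=[3]
Op 9: conn=48 S1=18 S2=17 S3=-6 S4=41 blocked=[3]
Op 10: conn=48 S1=18 S2=17 S3=-6 S4=65 blocked=[3]
Op 11: conn=38 S1=18 S2=17 S3=-16 S4=65 blocked=[3]
Op 12: conn=25 S1=18 S2=4 S3=-16 S4=65 blocked=[3]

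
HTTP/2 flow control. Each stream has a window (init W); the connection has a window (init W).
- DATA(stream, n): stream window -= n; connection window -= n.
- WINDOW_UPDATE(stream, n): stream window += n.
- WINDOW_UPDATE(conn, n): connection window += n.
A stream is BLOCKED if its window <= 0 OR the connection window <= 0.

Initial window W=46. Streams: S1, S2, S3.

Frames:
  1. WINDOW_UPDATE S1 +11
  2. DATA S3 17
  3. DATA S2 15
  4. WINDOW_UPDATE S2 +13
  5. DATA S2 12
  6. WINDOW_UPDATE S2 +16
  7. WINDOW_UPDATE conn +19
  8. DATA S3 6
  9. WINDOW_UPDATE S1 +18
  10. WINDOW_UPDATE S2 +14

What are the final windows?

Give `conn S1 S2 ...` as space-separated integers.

Answer: 15 75 62 23

Derivation:
Op 1: conn=46 S1=57 S2=46 S3=46 blocked=[]
Op 2: conn=29 S1=57 S2=46 S3=29 blocked=[]
Op 3: conn=14 S1=57 S2=31 S3=29 blocked=[]
Op 4: conn=14 S1=57 S2=44 S3=29 blocked=[]
Op 5: conn=2 S1=57 S2=32 S3=29 blocked=[]
Op 6: conn=2 S1=57 S2=48 S3=29 blocked=[]
Op 7: conn=21 S1=57 S2=48 S3=29 blocked=[]
Op 8: conn=15 S1=57 S2=48 S3=23 blocked=[]
Op 9: conn=15 S1=75 S2=48 S3=23 blocked=[]
Op 10: conn=15 S1=75 S2=62 S3=23 blocked=[]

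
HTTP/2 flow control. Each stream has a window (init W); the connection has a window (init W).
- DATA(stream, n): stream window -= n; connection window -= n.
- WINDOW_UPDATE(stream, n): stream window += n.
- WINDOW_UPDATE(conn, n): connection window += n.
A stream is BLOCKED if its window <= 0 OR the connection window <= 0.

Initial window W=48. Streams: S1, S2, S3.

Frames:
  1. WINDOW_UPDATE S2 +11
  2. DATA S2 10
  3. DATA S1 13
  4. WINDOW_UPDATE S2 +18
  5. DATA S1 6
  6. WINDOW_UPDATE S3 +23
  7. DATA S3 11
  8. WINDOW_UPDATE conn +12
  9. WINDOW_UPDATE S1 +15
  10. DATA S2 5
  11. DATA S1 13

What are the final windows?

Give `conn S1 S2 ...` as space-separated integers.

Op 1: conn=48 S1=48 S2=59 S3=48 blocked=[]
Op 2: conn=38 S1=48 S2=49 S3=48 blocked=[]
Op 3: conn=25 S1=35 S2=49 S3=48 blocked=[]
Op 4: conn=25 S1=35 S2=67 S3=48 blocked=[]
Op 5: conn=19 S1=29 S2=67 S3=48 blocked=[]
Op 6: conn=19 S1=29 S2=67 S3=71 blocked=[]
Op 7: conn=8 S1=29 S2=67 S3=60 blocked=[]
Op 8: conn=20 S1=29 S2=67 S3=60 blocked=[]
Op 9: conn=20 S1=44 S2=67 S3=60 blocked=[]
Op 10: conn=15 S1=44 S2=62 S3=60 blocked=[]
Op 11: conn=2 S1=31 S2=62 S3=60 blocked=[]

Answer: 2 31 62 60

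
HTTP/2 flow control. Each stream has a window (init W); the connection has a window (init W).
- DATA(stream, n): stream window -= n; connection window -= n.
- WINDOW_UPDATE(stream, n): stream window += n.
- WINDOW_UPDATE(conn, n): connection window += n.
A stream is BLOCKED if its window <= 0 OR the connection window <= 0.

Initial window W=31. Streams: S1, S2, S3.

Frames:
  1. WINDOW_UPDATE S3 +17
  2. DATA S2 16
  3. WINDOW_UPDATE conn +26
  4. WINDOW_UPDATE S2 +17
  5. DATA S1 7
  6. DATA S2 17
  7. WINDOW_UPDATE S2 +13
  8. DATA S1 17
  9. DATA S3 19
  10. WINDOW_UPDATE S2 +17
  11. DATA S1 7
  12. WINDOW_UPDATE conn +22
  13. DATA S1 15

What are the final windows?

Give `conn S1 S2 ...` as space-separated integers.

Answer: -19 -15 45 29

Derivation:
Op 1: conn=31 S1=31 S2=31 S3=48 blocked=[]
Op 2: conn=15 S1=31 S2=15 S3=48 blocked=[]
Op 3: conn=41 S1=31 S2=15 S3=48 blocked=[]
Op 4: conn=41 S1=31 S2=32 S3=48 blocked=[]
Op 5: conn=34 S1=24 S2=32 S3=48 blocked=[]
Op 6: conn=17 S1=24 S2=15 S3=48 blocked=[]
Op 7: conn=17 S1=24 S2=28 S3=48 blocked=[]
Op 8: conn=0 S1=7 S2=28 S3=48 blocked=[1, 2, 3]
Op 9: conn=-19 S1=7 S2=28 S3=29 blocked=[1, 2, 3]
Op 10: conn=-19 S1=7 S2=45 S3=29 blocked=[1, 2, 3]
Op 11: conn=-26 S1=0 S2=45 S3=29 blocked=[1, 2, 3]
Op 12: conn=-4 S1=0 S2=45 S3=29 blocked=[1, 2, 3]
Op 13: conn=-19 S1=-15 S2=45 S3=29 blocked=[1, 2, 3]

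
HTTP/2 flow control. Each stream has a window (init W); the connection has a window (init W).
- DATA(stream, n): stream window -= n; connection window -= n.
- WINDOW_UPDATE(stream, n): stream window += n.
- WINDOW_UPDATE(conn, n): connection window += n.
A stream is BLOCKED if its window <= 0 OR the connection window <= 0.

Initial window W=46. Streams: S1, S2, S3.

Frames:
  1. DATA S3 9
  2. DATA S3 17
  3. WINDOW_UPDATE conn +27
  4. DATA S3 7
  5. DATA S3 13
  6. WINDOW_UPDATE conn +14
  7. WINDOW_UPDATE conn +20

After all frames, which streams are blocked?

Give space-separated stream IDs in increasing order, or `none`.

Op 1: conn=37 S1=46 S2=46 S3=37 blocked=[]
Op 2: conn=20 S1=46 S2=46 S3=20 blocked=[]
Op 3: conn=47 S1=46 S2=46 S3=20 blocked=[]
Op 4: conn=40 S1=46 S2=46 S3=13 blocked=[]
Op 5: conn=27 S1=46 S2=46 S3=0 blocked=[3]
Op 6: conn=41 S1=46 S2=46 S3=0 blocked=[3]
Op 7: conn=61 S1=46 S2=46 S3=0 blocked=[3]

Answer: S3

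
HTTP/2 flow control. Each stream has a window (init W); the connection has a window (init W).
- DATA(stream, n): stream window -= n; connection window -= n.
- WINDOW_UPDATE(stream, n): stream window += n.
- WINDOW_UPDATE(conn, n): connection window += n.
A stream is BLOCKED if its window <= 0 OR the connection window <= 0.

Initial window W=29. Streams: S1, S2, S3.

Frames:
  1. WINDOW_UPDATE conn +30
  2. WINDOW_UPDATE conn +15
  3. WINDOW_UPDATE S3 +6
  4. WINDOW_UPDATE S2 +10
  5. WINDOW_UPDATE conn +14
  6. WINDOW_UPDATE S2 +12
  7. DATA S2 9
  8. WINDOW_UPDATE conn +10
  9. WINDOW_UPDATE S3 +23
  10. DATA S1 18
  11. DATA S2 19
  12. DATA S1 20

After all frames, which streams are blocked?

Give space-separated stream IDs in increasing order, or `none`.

Answer: S1

Derivation:
Op 1: conn=59 S1=29 S2=29 S3=29 blocked=[]
Op 2: conn=74 S1=29 S2=29 S3=29 blocked=[]
Op 3: conn=74 S1=29 S2=29 S3=35 blocked=[]
Op 4: conn=74 S1=29 S2=39 S3=35 blocked=[]
Op 5: conn=88 S1=29 S2=39 S3=35 blocked=[]
Op 6: conn=88 S1=29 S2=51 S3=35 blocked=[]
Op 7: conn=79 S1=29 S2=42 S3=35 blocked=[]
Op 8: conn=89 S1=29 S2=42 S3=35 blocked=[]
Op 9: conn=89 S1=29 S2=42 S3=58 blocked=[]
Op 10: conn=71 S1=11 S2=42 S3=58 blocked=[]
Op 11: conn=52 S1=11 S2=23 S3=58 blocked=[]
Op 12: conn=32 S1=-9 S2=23 S3=58 blocked=[1]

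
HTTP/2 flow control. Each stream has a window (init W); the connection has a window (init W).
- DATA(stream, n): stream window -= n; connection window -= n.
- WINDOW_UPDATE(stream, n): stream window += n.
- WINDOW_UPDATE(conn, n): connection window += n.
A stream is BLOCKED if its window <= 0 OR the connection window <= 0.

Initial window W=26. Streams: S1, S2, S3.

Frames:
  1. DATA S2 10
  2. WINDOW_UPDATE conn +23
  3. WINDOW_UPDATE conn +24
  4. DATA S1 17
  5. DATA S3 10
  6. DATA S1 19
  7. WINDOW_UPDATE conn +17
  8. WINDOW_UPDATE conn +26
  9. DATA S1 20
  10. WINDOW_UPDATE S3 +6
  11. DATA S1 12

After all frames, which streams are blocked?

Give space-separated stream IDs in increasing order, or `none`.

Answer: S1

Derivation:
Op 1: conn=16 S1=26 S2=16 S3=26 blocked=[]
Op 2: conn=39 S1=26 S2=16 S3=26 blocked=[]
Op 3: conn=63 S1=26 S2=16 S3=26 blocked=[]
Op 4: conn=46 S1=9 S2=16 S3=26 blocked=[]
Op 5: conn=36 S1=9 S2=16 S3=16 blocked=[]
Op 6: conn=17 S1=-10 S2=16 S3=16 blocked=[1]
Op 7: conn=34 S1=-10 S2=16 S3=16 blocked=[1]
Op 8: conn=60 S1=-10 S2=16 S3=16 blocked=[1]
Op 9: conn=40 S1=-30 S2=16 S3=16 blocked=[1]
Op 10: conn=40 S1=-30 S2=16 S3=22 blocked=[1]
Op 11: conn=28 S1=-42 S2=16 S3=22 blocked=[1]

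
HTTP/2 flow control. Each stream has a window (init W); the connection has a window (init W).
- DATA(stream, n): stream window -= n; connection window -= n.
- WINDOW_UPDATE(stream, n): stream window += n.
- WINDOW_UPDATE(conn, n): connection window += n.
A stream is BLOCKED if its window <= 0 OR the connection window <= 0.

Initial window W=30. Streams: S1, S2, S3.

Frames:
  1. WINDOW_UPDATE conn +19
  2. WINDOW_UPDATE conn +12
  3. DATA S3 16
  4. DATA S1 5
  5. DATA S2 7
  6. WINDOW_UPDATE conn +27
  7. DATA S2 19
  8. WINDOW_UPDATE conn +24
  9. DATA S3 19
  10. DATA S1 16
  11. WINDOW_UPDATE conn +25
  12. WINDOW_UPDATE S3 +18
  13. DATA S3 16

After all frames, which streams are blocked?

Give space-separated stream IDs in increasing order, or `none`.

Op 1: conn=49 S1=30 S2=30 S3=30 blocked=[]
Op 2: conn=61 S1=30 S2=30 S3=30 blocked=[]
Op 3: conn=45 S1=30 S2=30 S3=14 blocked=[]
Op 4: conn=40 S1=25 S2=30 S3=14 blocked=[]
Op 5: conn=33 S1=25 S2=23 S3=14 blocked=[]
Op 6: conn=60 S1=25 S2=23 S3=14 blocked=[]
Op 7: conn=41 S1=25 S2=4 S3=14 blocked=[]
Op 8: conn=65 S1=25 S2=4 S3=14 blocked=[]
Op 9: conn=46 S1=25 S2=4 S3=-5 blocked=[3]
Op 10: conn=30 S1=9 S2=4 S3=-5 blocked=[3]
Op 11: conn=55 S1=9 S2=4 S3=-5 blocked=[3]
Op 12: conn=55 S1=9 S2=4 S3=13 blocked=[]
Op 13: conn=39 S1=9 S2=4 S3=-3 blocked=[3]

Answer: S3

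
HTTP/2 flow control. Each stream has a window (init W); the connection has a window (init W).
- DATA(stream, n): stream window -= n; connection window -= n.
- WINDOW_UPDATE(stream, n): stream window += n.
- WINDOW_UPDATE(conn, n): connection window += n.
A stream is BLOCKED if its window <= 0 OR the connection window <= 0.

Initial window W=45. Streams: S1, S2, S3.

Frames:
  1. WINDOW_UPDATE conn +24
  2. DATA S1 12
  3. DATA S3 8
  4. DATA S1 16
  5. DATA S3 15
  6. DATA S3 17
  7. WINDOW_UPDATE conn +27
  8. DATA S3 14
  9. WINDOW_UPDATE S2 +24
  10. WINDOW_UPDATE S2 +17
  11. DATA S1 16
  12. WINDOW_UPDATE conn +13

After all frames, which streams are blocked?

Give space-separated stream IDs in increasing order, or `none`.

Answer: S3

Derivation:
Op 1: conn=69 S1=45 S2=45 S3=45 blocked=[]
Op 2: conn=57 S1=33 S2=45 S3=45 blocked=[]
Op 3: conn=49 S1=33 S2=45 S3=37 blocked=[]
Op 4: conn=33 S1=17 S2=45 S3=37 blocked=[]
Op 5: conn=18 S1=17 S2=45 S3=22 blocked=[]
Op 6: conn=1 S1=17 S2=45 S3=5 blocked=[]
Op 7: conn=28 S1=17 S2=45 S3=5 blocked=[]
Op 8: conn=14 S1=17 S2=45 S3=-9 blocked=[3]
Op 9: conn=14 S1=17 S2=69 S3=-9 blocked=[3]
Op 10: conn=14 S1=17 S2=86 S3=-9 blocked=[3]
Op 11: conn=-2 S1=1 S2=86 S3=-9 blocked=[1, 2, 3]
Op 12: conn=11 S1=1 S2=86 S3=-9 blocked=[3]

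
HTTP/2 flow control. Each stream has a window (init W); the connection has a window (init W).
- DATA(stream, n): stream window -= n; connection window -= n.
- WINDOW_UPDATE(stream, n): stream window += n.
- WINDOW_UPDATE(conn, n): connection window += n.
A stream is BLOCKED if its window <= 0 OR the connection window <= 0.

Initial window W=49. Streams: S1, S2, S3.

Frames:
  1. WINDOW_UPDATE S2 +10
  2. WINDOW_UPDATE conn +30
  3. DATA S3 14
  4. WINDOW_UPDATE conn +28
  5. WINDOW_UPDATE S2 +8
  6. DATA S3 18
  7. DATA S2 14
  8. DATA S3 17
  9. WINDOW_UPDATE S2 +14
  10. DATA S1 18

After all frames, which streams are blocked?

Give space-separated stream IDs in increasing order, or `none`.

Op 1: conn=49 S1=49 S2=59 S3=49 blocked=[]
Op 2: conn=79 S1=49 S2=59 S3=49 blocked=[]
Op 3: conn=65 S1=49 S2=59 S3=35 blocked=[]
Op 4: conn=93 S1=49 S2=59 S3=35 blocked=[]
Op 5: conn=93 S1=49 S2=67 S3=35 blocked=[]
Op 6: conn=75 S1=49 S2=67 S3=17 blocked=[]
Op 7: conn=61 S1=49 S2=53 S3=17 blocked=[]
Op 8: conn=44 S1=49 S2=53 S3=0 blocked=[3]
Op 9: conn=44 S1=49 S2=67 S3=0 blocked=[3]
Op 10: conn=26 S1=31 S2=67 S3=0 blocked=[3]

Answer: S3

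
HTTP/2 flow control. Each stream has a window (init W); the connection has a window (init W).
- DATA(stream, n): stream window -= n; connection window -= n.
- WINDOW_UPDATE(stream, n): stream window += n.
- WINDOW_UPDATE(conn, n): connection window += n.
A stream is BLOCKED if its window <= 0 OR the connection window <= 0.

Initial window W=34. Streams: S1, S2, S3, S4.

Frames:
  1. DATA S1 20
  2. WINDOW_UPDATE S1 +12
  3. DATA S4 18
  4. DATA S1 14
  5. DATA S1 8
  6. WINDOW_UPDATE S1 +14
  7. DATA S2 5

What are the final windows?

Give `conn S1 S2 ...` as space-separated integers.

Answer: -31 18 29 34 16

Derivation:
Op 1: conn=14 S1=14 S2=34 S3=34 S4=34 blocked=[]
Op 2: conn=14 S1=26 S2=34 S3=34 S4=34 blocked=[]
Op 3: conn=-4 S1=26 S2=34 S3=34 S4=16 blocked=[1, 2, 3, 4]
Op 4: conn=-18 S1=12 S2=34 S3=34 S4=16 blocked=[1, 2, 3, 4]
Op 5: conn=-26 S1=4 S2=34 S3=34 S4=16 blocked=[1, 2, 3, 4]
Op 6: conn=-26 S1=18 S2=34 S3=34 S4=16 blocked=[1, 2, 3, 4]
Op 7: conn=-31 S1=18 S2=29 S3=34 S4=16 blocked=[1, 2, 3, 4]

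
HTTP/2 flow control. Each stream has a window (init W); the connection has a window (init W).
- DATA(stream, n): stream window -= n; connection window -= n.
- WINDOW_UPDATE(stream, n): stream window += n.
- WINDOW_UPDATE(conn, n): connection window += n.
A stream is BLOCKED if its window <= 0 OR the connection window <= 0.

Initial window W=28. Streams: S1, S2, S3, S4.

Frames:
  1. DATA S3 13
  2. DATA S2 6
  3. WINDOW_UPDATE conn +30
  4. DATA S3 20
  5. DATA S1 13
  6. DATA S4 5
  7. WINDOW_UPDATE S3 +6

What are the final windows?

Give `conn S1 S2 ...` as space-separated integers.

Op 1: conn=15 S1=28 S2=28 S3=15 S4=28 blocked=[]
Op 2: conn=9 S1=28 S2=22 S3=15 S4=28 blocked=[]
Op 3: conn=39 S1=28 S2=22 S3=15 S4=28 blocked=[]
Op 4: conn=19 S1=28 S2=22 S3=-5 S4=28 blocked=[3]
Op 5: conn=6 S1=15 S2=22 S3=-5 S4=28 blocked=[3]
Op 6: conn=1 S1=15 S2=22 S3=-5 S4=23 blocked=[3]
Op 7: conn=1 S1=15 S2=22 S3=1 S4=23 blocked=[]

Answer: 1 15 22 1 23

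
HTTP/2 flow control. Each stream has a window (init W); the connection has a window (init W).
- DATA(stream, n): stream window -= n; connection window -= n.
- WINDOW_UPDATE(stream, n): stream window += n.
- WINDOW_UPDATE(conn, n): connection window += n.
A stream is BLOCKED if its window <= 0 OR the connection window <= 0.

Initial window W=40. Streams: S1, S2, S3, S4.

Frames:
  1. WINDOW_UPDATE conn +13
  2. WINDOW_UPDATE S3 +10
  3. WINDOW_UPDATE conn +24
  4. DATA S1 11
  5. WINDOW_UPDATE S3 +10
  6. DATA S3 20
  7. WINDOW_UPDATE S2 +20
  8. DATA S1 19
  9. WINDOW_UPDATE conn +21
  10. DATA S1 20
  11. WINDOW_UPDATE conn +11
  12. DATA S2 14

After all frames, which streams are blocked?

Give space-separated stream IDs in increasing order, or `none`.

Op 1: conn=53 S1=40 S2=40 S3=40 S4=40 blocked=[]
Op 2: conn=53 S1=40 S2=40 S3=50 S4=40 blocked=[]
Op 3: conn=77 S1=40 S2=40 S3=50 S4=40 blocked=[]
Op 4: conn=66 S1=29 S2=40 S3=50 S4=40 blocked=[]
Op 5: conn=66 S1=29 S2=40 S3=60 S4=40 blocked=[]
Op 6: conn=46 S1=29 S2=40 S3=40 S4=40 blocked=[]
Op 7: conn=46 S1=29 S2=60 S3=40 S4=40 blocked=[]
Op 8: conn=27 S1=10 S2=60 S3=40 S4=40 blocked=[]
Op 9: conn=48 S1=10 S2=60 S3=40 S4=40 blocked=[]
Op 10: conn=28 S1=-10 S2=60 S3=40 S4=40 blocked=[1]
Op 11: conn=39 S1=-10 S2=60 S3=40 S4=40 blocked=[1]
Op 12: conn=25 S1=-10 S2=46 S3=40 S4=40 blocked=[1]

Answer: S1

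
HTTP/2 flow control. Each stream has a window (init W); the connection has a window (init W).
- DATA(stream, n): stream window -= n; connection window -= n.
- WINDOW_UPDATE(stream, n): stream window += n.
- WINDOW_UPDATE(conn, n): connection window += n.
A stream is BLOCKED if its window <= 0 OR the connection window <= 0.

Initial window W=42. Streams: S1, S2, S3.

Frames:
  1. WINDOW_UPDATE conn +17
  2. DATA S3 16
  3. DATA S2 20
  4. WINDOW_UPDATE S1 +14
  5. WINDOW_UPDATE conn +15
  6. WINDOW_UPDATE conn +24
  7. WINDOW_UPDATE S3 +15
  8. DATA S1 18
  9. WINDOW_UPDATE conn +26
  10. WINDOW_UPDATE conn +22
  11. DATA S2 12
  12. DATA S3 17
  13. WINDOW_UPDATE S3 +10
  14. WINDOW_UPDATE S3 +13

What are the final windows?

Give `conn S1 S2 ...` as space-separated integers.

Answer: 63 38 10 47

Derivation:
Op 1: conn=59 S1=42 S2=42 S3=42 blocked=[]
Op 2: conn=43 S1=42 S2=42 S3=26 blocked=[]
Op 3: conn=23 S1=42 S2=22 S3=26 blocked=[]
Op 4: conn=23 S1=56 S2=22 S3=26 blocked=[]
Op 5: conn=38 S1=56 S2=22 S3=26 blocked=[]
Op 6: conn=62 S1=56 S2=22 S3=26 blocked=[]
Op 7: conn=62 S1=56 S2=22 S3=41 blocked=[]
Op 8: conn=44 S1=38 S2=22 S3=41 blocked=[]
Op 9: conn=70 S1=38 S2=22 S3=41 blocked=[]
Op 10: conn=92 S1=38 S2=22 S3=41 blocked=[]
Op 11: conn=80 S1=38 S2=10 S3=41 blocked=[]
Op 12: conn=63 S1=38 S2=10 S3=24 blocked=[]
Op 13: conn=63 S1=38 S2=10 S3=34 blocked=[]
Op 14: conn=63 S1=38 S2=10 S3=47 blocked=[]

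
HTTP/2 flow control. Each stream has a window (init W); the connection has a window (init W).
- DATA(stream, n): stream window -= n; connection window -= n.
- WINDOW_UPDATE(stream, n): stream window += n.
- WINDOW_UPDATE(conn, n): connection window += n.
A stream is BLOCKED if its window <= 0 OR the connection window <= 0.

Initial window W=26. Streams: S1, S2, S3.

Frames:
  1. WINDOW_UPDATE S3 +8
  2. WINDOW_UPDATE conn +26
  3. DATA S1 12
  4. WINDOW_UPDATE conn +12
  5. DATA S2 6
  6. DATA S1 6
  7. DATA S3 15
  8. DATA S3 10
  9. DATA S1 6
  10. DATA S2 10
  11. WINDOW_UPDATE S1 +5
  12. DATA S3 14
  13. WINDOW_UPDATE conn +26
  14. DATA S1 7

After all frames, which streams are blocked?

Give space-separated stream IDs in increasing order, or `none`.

Op 1: conn=26 S1=26 S2=26 S3=34 blocked=[]
Op 2: conn=52 S1=26 S2=26 S3=34 blocked=[]
Op 3: conn=40 S1=14 S2=26 S3=34 blocked=[]
Op 4: conn=52 S1=14 S2=26 S3=34 blocked=[]
Op 5: conn=46 S1=14 S2=20 S3=34 blocked=[]
Op 6: conn=40 S1=8 S2=20 S3=34 blocked=[]
Op 7: conn=25 S1=8 S2=20 S3=19 blocked=[]
Op 8: conn=15 S1=8 S2=20 S3=9 blocked=[]
Op 9: conn=9 S1=2 S2=20 S3=9 blocked=[]
Op 10: conn=-1 S1=2 S2=10 S3=9 blocked=[1, 2, 3]
Op 11: conn=-1 S1=7 S2=10 S3=9 blocked=[1, 2, 3]
Op 12: conn=-15 S1=7 S2=10 S3=-5 blocked=[1, 2, 3]
Op 13: conn=11 S1=7 S2=10 S3=-5 blocked=[3]
Op 14: conn=4 S1=0 S2=10 S3=-5 blocked=[1, 3]

Answer: S1 S3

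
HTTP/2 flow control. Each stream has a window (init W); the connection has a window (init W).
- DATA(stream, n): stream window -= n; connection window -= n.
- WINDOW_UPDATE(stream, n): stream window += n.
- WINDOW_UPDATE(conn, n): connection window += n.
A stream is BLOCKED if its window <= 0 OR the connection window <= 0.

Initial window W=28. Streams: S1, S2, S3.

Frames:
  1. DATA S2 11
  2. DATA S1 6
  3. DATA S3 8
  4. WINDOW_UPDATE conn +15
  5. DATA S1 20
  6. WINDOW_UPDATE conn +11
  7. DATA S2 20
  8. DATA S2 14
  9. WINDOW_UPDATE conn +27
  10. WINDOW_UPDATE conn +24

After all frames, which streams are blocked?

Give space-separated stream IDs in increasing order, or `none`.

Answer: S2

Derivation:
Op 1: conn=17 S1=28 S2=17 S3=28 blocked=[]
Op 2: conn=11 S1=22 S2=17 S3=28 blocked=[]
Op 3: conn=3 S1=22 S2=17 S3=20 blocked=[]
Op 4: conn=18 S1=22 S2=17 S3=20 blocked=[]
Op 5: conn=-2 S1=2 S2=17 S3=20 blocked=[1, 2, 3]
Op 6: conn=9 S1=2 S2=17 S3=20 blocked=[]
Op 7: conn=-11 S1=2 S2=-3 S3=20 blocked=[1, 2, 3]
Op 8: conn=-25 S1=2 S2=-17 S3=20 blocked=[1, 2, 3]
Op 9: conn=2 S1=2 S2=-17 S3=20 blocked=[2]
Op 10: conn=26 S1=2 S2=-17 S3=20 blocked=[2]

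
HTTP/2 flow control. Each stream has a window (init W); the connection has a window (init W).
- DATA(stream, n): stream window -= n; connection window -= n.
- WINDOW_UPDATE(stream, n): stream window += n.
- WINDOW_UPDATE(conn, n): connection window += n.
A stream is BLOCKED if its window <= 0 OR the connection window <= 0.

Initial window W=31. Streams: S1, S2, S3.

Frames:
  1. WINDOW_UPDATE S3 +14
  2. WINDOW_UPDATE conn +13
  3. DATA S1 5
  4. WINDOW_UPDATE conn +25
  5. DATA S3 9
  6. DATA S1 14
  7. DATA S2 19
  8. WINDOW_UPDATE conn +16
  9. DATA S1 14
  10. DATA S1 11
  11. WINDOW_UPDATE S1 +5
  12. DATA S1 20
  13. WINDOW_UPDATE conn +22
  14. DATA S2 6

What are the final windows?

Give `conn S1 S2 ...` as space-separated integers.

Op 1: conn=31 S1=31 S2=31 S3=45 blocked=[]
Op 2: conn=44 S1=31 S2=31 S3=45 blocked=[]
Op 3: conn=39 S1=26 S2=31 S3=45 blocked=[]
Op 4: conn=64 S1=26 S2=31 S3=45 blocked=[]
Op 5: conn=55 S1=26 S2=31 S3=36 blocked=[]
Op 6: conn=41 S1=12 S2=31 S3=36 blocked=[]
Op 7: conn=22 S1=12 S2=12 S3=36 blocked=[]
Op 8: conn=38 S1=12 S2=12 S3=36 blocked=[]
Op 9: conn=24 S1=-2 S2=12 S3=36 blocked=[1]
Op 10: conn=13 S1=-13 S2=12 S3=36 blocked=[1]
Op 11: conn=13 S1=-8 S2=12 S3=36 blocked=[1]
Op 12: conn=-7 S1=-28 S2=12 S3=36 blocked=[1, 2, 3]
Op 13: conn=15 S1=-28 S2=12 S3=36 blocked=[1]
Op 14: conn=9 S1=-28 S2=6 S3=36 blocked=[1]

Answer: 9 -28 6 36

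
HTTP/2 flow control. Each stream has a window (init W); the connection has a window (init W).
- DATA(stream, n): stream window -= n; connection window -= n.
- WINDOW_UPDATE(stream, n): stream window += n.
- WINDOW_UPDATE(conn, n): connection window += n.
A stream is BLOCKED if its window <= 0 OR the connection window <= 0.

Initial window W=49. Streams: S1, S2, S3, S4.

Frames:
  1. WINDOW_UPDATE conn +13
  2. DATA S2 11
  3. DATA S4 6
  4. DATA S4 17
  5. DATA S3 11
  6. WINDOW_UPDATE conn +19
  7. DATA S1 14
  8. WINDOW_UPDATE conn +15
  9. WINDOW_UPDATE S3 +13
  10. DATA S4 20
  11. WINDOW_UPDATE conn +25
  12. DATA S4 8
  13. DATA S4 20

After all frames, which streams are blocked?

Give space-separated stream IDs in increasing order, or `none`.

Answer: S4

Derivation:
Op 1: conn=62 S1=49 S2=49 S3=49 S4=49 blocked=[]
Op 2: conn=51 S1=49 S2=38 S3=49 S4=49 blocked=[]
Op 3: conn=45 S1=49 S2=38 S3=49 S4=43 blocked=[]
Op 4: conn=28 S1=49 S2=38 S3=49 S4=26 blocked=[]
Op 5: conn=17 S1=49 S2=38 S3=38 S4=26 blocked=[]
Op 6: conn=36 S1=49 S2=38 S3=38 S4=26 blocked=[]
Op 7: conn=22 S1=35 S2=38 S3=38 S4=26 blocked=[]
Op 8: conn=37 S1=35 S2=38 S3=38 S4=26 blocked=[]
Op 9: conn=37 S1=35 S2=38 S3=51 S4=26 blocked=[]
Op 10: conn=17 S1=35 S2=38 S3=51 S4=6 blocked=[]
Op 11: conn=42 S1=35 S2=38 S3=51 S4=6 blocked=[]
Op 12: conn=34 S1=35 S2=38 S3=51 S4=-2 blocked=[4]
Op 13: conn=14 S1=35 S2=38 S3=51 S4=-22 blocked=[4]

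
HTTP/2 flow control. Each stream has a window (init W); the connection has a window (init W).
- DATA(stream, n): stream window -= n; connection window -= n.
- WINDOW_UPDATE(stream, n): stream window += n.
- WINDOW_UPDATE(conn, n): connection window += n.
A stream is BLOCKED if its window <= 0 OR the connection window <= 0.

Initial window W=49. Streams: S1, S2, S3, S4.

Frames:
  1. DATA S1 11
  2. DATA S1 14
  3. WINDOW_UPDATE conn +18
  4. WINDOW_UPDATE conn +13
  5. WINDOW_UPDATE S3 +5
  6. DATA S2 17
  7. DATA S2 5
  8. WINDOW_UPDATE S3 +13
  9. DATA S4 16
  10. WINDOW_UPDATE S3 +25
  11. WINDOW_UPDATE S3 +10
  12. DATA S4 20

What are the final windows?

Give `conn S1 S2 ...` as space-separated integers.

Answer: -3 24 27 102 13

Derivation:
Op 1: conn=38 S1=38 S2=49 S3=49 S4=49 blocked=[]
Op 2: conn=24 S1=24 S2=49 S3=49 S4=49 blocked=[]
Op 3: conn=42 S1=24 S2=49 S3=49 S4=49 blocked=[]
Op 4: conn=55 S1=24 S2=49 S3=49 S4=49 blocked=[]
Op 5: conn=55 S1=24 S2=49 S3=54 S4=49 blocked=[]
Op 6: conn=38 S1=24 S2=32 S3=54 S4=49 blocked=[]
Op 7: conn=33 S1=24 S2=27 S3=54 S4=49 blocked=[]
Op 8: conn=33 S1=24 S2=27 S3=67 S4=49 blocked=[]
Op 9: conn=17 S1=24 S2=27 S3=67 S4=33 blocked=[]
Op 10: conn=17 S1=24 S2=27 S3=92 S4=33 blocked=[]
Op 11: conn=17 S1=24 S2=27 S3=102 S4=33 blocked=[]
Op 12: conn=-3 S1=24 S2=27 S3=102 S4=13 blocked=[1, 2, 3, 4]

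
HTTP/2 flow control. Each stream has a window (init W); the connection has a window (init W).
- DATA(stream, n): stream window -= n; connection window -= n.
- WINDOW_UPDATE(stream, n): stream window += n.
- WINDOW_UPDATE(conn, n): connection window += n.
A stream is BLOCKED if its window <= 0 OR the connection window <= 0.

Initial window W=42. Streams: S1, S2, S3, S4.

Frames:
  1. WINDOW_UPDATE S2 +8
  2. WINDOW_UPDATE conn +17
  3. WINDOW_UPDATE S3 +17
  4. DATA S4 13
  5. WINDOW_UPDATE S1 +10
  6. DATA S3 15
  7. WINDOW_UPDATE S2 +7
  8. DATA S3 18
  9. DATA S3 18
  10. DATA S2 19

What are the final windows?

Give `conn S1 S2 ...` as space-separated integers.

Answer: -24 52 38 8 29

Derivation:
Op 1: conn=42 S1=42 S2=50 S3=42 S4=42 blocked=[]
Op 2: conn=59 S1=42 S2=50 S3=42 S4=42 blocked=[]
Op 3: conn=59 S1=42 S2=50 S3=59 S4=42 blocked=[]
Op 4: conn=46 S1=42 S2=50 S3=59 S4=29 blocked=[]
Op 5: conn=46 S1=52 S2=50 S3=59 S4=29 blocked=[]
Op 6: conn=31 S1=52 S2=50 S3=44 S4=29 blocked=[]
Op 7: conn=31 S1=52 S2=57 S3=44 S4=29 blocked=[]
Op 8: conn=13 S1=52 S2=57 S3=26 S4=29 blocked=[]
Op 9: conn=-5 S1=52 S2=57 S3=8 S4=29 blocked=[1, 2, 3, 4]
Op 10: conn=-24 S1=52 S2=38 S3=8 S4=29 blocked=[1, 2, 3, 4]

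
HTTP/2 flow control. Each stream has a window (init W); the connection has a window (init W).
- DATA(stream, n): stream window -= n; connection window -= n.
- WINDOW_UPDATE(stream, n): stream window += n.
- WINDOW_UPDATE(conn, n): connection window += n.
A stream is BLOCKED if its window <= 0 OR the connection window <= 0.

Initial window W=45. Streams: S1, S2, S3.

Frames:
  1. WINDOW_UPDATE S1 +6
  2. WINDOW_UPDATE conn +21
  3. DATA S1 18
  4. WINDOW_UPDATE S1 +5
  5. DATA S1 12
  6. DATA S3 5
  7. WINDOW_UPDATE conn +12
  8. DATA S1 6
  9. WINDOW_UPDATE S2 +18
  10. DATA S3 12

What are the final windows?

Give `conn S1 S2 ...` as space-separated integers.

Op 1: conn=45 S1=51 S2=45 S3=45 blocked=[]
Op 2: conn=66 S1=51 S2=45 S3=45 blocked=[]
Op 3: conn=48 S1=33 S2=45 S3=45 blocked=[]
Op 4: conn=48 S1=38 S2=45 S3=45 blocked=[]
Op 5: conn=36 S1=26 S2=45 S3=45 blocked=[]
Op 6: conn=31 S1=26 S2=45 S3=40 blocked=[]
Op 7: conn=43 S1=26 S2=45 S3=40 blocked=[]
Op 8: conn=37 S1=20 S2=45 S3=40 blocked=[]
Op 9: conn=37 S1=20 S2=63 S3=40 blocked=[]
Op 10: conn=25 S1=20 S2=63 S3=28 blocked=[]

Answer: 25 20 63 28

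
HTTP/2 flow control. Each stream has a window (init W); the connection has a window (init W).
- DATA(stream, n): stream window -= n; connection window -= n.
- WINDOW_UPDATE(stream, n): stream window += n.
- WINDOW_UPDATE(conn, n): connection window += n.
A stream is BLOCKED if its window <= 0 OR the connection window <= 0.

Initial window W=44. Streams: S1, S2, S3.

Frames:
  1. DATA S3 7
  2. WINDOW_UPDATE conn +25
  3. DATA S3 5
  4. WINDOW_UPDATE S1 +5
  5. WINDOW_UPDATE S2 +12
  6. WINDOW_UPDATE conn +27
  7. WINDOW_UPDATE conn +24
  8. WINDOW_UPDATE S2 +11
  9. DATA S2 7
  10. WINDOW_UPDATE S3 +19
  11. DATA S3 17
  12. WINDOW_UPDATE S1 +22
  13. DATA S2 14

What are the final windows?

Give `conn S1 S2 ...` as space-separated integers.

Op 1: conn=37 S1=44 S2=44 S3=37 blocked=[]
Op 2: conn=62 S1=44 S2=44 S3=37 blocked=[]
Op 3: conn=57 S1=44 S2=44 S3=32 blocked=[]
Op 4: conn=57 S1=49 S2=44 S3=32 blocked=[]
Op 5: conn=57 S1=49 S2=56 S3=32 blocked=[]
Op 6: conn=84 S1=49 S2=56 S3=32 blocked=[]
Op 7: conn=108 S1=49 S2=56 S3=32 blocked=[]
Op 8: conn=108 S1=49 S2=67 S3=32 blocked=[]
Op 9: conn=101 S1=49 S2=60 S3=32 blocked=[]
Op 10: conn=101 S1=49 S2=60 S3=51 blocked=[]
Op 11: conn=84 S1=49 S2=60 S3=34 blocked=[]
Op 12: conn=84 S1=71 S2=60 S3=34 blocked=[]
Op 13: conn=70 S1=71 S2=46 S3=34 blocked=[]

Answer: 70 71 46 34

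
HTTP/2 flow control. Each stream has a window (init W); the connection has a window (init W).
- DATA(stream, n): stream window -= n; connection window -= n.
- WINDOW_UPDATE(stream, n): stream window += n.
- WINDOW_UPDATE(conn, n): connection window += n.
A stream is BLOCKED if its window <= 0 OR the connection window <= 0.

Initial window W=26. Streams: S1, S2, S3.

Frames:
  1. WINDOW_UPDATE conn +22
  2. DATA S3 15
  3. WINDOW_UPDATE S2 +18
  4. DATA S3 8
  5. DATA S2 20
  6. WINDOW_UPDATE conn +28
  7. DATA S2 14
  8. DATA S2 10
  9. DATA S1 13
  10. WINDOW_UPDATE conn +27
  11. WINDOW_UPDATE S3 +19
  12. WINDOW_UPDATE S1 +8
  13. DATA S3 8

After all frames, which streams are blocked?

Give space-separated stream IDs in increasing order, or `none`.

Op 1: conn=48 S1=26 S2=26 S3=26 blocked=[]
Op 2: conn=33 S1=26 S2=26 S3=11 blocked=[]
Op 3: conn=33 S1=26 S2=44 S3=11 blocked=[]
Op 4: conn=25 S1=26 S2=44 S3=3 blocked=[]
Op 5: conn=5 S1=26 S2=24 S3=3 blocked=[]
Op 6: conn=33 S1=26 S2=24 S3=3 blocked=[]
Op 7: conn=19 S1=26 S2=10 S3=3 blocked=[]
Op 8: conn=9 S1=26 S2=0 S3=3 blocked=[2]
Op 9: conn=-4 S1=13 S2=0 S3=3 blocked=[1, 2, 3]
Op 10: conn=23 S1=13 S2=0 S3=3 blocked=[2]
Op 11: conn=23 S1=13 S2=0 S3=22 blocked=[2]
Op 12: conn=23 S1=21 S2=0 S3=22 blocked=[2]
Op 13: conn=15 S1=21 S2=0 S3=14 blocked=[2]

Answer: S2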